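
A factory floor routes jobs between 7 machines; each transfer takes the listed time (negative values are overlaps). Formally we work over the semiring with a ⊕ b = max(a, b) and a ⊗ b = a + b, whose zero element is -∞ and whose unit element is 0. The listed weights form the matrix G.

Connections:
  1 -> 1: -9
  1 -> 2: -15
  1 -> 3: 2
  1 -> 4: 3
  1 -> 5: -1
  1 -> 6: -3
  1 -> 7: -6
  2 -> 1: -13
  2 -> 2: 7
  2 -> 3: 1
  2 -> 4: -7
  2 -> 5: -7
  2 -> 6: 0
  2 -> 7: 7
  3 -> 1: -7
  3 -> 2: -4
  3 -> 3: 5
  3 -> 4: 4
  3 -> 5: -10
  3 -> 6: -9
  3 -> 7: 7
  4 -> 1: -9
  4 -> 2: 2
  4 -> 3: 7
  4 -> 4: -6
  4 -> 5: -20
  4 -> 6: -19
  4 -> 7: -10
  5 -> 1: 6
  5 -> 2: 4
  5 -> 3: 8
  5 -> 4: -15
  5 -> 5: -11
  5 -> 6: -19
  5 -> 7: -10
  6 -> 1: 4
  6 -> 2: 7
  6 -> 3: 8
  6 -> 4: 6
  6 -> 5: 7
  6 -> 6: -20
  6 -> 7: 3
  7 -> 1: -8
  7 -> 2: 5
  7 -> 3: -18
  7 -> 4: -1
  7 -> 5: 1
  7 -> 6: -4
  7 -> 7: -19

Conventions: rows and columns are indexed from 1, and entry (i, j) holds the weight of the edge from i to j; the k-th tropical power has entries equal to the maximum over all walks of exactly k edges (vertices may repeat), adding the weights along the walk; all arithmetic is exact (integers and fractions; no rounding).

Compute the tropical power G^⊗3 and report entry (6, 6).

G^⊗2:
  [5, 5, 10, 6, 4, -7, 9]
  [4, 14, 8, 6, 8, 7, 14]
  [-1, 12, 11, 9, 8, 3, 12]
  [0, 9, 12, 11, -3, 2, 14]
  [1, 11, 13, 12, 5, 4, 15]
  [13, 14, 15, 12, 4, 7, 15]
  [7, 12, 9, 2, 3, 5, 12]
G^⊗3:
  [10, 14, 15, 14, 10, 5, 17]
  [14, 21, 16, 13, 15, 14, 21]
  [14, 19, 16, 15, 13, 12, 19]
  [6, 19, 18, 16, 15, 10, 19]
  [11, 20, 19, 17, 16, 11, 20]
  [11, 21, 20, 19, 16, 14, 22]
  [9, 19, 14, 13, 13, 12, 19]
Key observation: the optimum is the walk 6->2->2->6, with weight 7 + 7 + 0 = 14.
Optimal value attained by: walk 6->2->2->6.
Answer: (G^⊗3)[6][6] = 14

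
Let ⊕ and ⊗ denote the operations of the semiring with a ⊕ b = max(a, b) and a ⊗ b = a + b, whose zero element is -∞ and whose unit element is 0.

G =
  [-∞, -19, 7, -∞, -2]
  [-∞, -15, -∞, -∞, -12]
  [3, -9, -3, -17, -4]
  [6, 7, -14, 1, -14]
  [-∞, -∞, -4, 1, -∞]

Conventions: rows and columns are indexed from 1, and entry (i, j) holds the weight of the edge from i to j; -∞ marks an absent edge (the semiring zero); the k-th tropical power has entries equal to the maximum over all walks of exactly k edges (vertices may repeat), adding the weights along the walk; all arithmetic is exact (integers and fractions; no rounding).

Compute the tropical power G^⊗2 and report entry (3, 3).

G^⊗2:
  [10, -2, 4, -1, 3]
  [-∞, -30, -16, -11, -27]
  [0, -10, 10, -3, 1]
  [7, 8, 13, 2, 4]
  [7, 8, -7, 2, -8]
Key observation: the optimum is the walk 3->1->3, with weight 3 + 7 = 10.
Optimal value attained by: walk 3->1->3.
Answer: (G^⊗2)[3][3] = 10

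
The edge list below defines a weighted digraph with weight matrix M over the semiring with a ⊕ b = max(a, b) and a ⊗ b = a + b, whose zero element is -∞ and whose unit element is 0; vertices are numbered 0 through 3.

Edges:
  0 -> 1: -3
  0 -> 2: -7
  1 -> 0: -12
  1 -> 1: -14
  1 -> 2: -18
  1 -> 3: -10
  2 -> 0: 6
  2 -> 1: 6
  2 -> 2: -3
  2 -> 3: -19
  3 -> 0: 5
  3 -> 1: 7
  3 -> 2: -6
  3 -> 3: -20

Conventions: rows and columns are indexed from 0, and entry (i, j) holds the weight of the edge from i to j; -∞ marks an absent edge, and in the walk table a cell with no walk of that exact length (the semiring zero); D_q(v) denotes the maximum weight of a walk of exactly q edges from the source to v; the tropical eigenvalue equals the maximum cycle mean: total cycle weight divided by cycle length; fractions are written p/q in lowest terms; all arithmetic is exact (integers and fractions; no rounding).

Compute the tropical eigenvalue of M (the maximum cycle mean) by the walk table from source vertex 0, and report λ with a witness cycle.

q=0: [0, -∞, -∞, -∞]
q=1: [-∞, -3, -7, -∞]
q=2: [-1, -1, -10, -13]
q=3: [-4, -4, -8, -11]
q=4: [-2, -2, -11, -14]
Optimal cycle mean attained by: cycle 0->2->0, total (-7) + 6, length 2.
Answer: λ = -1/2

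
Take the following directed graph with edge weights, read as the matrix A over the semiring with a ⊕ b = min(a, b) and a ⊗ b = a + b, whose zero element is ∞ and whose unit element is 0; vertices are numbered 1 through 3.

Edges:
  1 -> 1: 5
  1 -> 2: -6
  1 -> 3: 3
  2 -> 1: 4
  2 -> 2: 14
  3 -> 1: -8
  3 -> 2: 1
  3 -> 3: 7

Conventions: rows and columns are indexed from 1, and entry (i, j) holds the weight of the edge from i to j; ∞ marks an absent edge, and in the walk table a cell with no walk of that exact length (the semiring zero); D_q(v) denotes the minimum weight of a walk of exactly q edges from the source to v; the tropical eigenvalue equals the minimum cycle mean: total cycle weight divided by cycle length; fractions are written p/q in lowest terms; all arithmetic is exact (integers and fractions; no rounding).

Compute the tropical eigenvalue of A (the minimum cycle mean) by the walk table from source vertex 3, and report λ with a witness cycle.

q=0: [∞, ∞, 0]
q=1: [-8, 1, 7]
q=2: [-3, -14, -5]
q=3: [-13, -9, 0]
Optimal cycle mean attained by: cycle 1->3->1, total 3 + (-8), length 2.
Answer: λ = -5/2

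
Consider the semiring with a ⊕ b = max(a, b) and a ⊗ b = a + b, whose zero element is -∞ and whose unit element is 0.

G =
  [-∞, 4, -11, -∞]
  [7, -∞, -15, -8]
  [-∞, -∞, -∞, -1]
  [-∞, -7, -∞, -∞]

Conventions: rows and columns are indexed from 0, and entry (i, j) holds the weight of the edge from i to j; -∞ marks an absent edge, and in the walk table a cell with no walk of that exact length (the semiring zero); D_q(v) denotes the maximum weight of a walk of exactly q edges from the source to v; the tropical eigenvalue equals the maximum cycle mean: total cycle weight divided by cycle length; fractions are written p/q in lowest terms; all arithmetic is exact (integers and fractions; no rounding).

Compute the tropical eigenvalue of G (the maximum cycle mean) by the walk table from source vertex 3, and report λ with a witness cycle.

q=0: [-∞, -∞, -∞, 0]
q=1: [-∞, -7, -∞, -∞]
q=2: [0, -∞, -22, -15]
q=3: [-∞, 4, -11, -23]
q=4: [11, -30, -11, -4]
Optimal cycle mean attained by: cycle 0->1->0, total 4 + 7, length 2.
Answer: λ = 11/2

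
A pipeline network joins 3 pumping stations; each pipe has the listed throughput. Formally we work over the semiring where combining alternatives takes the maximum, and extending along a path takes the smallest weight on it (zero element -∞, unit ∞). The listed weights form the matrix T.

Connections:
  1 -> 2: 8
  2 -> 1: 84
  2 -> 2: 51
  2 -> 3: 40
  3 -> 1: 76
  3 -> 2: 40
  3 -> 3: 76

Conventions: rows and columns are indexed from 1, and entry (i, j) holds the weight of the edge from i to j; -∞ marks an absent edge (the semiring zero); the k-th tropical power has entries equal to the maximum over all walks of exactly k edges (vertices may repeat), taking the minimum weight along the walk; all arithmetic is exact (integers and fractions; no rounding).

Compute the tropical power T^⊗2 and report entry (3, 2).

T^⊗2:
  [8, 8, 8]
  [51, 51, 40]
  [76, 40, 76]
Key observation: the optimum is the walk 3->2->2, with weight 40 min 51 = 40.
Optimal value attained by: walk 3->2->2.
Answer: (T^⊗2)[3][2] = 40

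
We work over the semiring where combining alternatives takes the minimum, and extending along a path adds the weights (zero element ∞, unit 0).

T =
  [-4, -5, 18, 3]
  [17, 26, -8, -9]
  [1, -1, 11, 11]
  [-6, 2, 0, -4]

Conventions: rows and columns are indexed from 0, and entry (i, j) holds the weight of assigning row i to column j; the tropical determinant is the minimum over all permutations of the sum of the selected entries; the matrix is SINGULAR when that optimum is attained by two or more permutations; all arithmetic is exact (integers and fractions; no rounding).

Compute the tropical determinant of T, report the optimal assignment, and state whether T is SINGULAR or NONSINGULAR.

σ = (0, 1, 2, 3): (-4) + 26 + 11 + (-4) = 29
σ = (0, 1, 3, 2): (-4) + 26 + 11 + 0 = 33
σ = (0, 2, 1, 3): (-4) + (-8) + (-1) + (-4) = -17
σ = (0, 2, 3, 1): (-4) + (-8) + 11 + 2 = 1
σ = (0, 3, 1, 2): (-4) + (-9) + (-1) + 0 = -14
σ = (0, 3, 2, 1): (-4) + (-9) + 11 + 2 = 0
σ = (1, 0, 2, 3): (-5) + 17 + 11 + (-4) = 19
σ = (1, 0, 3, 2): (-5) + 17 + 11 + 0 = 23
σ = (1, 2, 0, 3): (-5) + (-8) + 1 + (-4) = -16
σ = (1, 2, 3, 0): (-5) + (-8) + 11 + (-6) = -8
σ = (1, 3, 0, 2): (-5) + (-9) + 1 + 0 = -13
σ = (1, 3, 2, 0): (-5) + (-9) + 11 + (-6) = -9
σ = (2, 0, 1, 3): 18 + 17 + (-1) + (-4) = 30
σ = (2, 0, 3, 1): 18 + 17 + 11 + 2 = 48
σ = (2, 1, 0, 3): 18 + 26 + 1 + (-4) = 41
σ = (2, 1, 3, 0): 18 + 26 + 11 + (-6) = 49
σ = (2, 3, 0, 1): 18 + (-9) + 1 + 2 = 12
σ = (2, 3, 1, 0): 18 + (-9) + (-1) + (-6) = 2
σ = (3, 0, 1, 2): 3 + 17 + (-1) + 0 = 19
σ = (3, 0, 2, 1): 3 + 17 + 11 + 2 = 33
σ = (3, 1, 0, 2): 3 + 26 + 1 + 0 = 30
σ = (3, 1, 2, 0): 3 + 26 + 11 + (-6) = 34
σ = (3, 2, 0, 1): 3 + (-8) + 1 + 2 = -2
σ = (3, 2, 1, 0): 3 + (-8) + (-1) + (-6) = -12
Optimal value attained by: σ = (0, 2, 1, 3).
Answer: det⊕(T) = -17; verdict: NONSINGULAR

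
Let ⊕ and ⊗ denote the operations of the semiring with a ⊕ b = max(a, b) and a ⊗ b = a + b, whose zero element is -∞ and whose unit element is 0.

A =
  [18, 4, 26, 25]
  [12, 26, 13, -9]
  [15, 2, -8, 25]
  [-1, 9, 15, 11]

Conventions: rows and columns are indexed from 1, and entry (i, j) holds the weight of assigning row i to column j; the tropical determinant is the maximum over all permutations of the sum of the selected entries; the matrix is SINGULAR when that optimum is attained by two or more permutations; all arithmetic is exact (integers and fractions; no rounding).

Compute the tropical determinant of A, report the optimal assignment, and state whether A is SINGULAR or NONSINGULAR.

σ = (1, 2, 3, 4): 18 + 26 + (-8) + 11 = 47
σ = (1, 2, 4, 3): 18 + 26 + 25 + 15 = 84
σ = (1, 3, 2, 4): 18 + 13 + 2 + 11 = 44
σ = (1, 3, 4, 2): 18 + 13 + 25 + 9 = 65
σ = (1, 4, 2, 3): 18 + (-9) + 2 + 15 = 26
σ = (1, 4, 3, 2): 18 + (-9) + (-8) + 9 = 10
σ = (2, 1, 3, 4): 4 + 12 + (-8) + 11 = 19
σ = (2, 1, 4, 3): 4 + 12 + 25 + 15 = 56
σ = (2, 3, 1, 4): 4 + 13 + 15 + 11 = 43
σ = (2, 3, 4, 1): 4 + 13 + 25 + (-1) = 41
σ = (2, 4, 1, 3): 4 + (-9) + 15 + 15 = 25
σ = (2, 4, 3, 1): 4 + (-9) + (-8) + (-1) = -14
σ = (3, 1, 2, 4): 26 + 12 + 2 + 11 = 51
σ = (3, 1, 4, 2): 26 + 12 + 25 + 9 = 72
σ = (3, 2, 1, 4): 26 + 26 + 15 + 11 = 78
σ = (3, 2, 4, 1): 26 + 26 + 25 + (-1) = 76
σ = (3, 4, 1, 2): 26 + (-9) + 15 + 9 = 41
σ = (3, 4, 2, 1): 26 + (-9) + 2 + (-1) = 18
σ = (4, 1, 2, 3): 25 + 12 + 2 + 15 = 54
σ = (4, 1, 3, 2): 25 + 12 + (-8) + 9 = 38
σ = (4, 2, 1, 3): 25 + 26 + 15 + 15 = 81
σ = (4, 2, 3, 1): 25 + 26 + (-8) + (-1) = 42
σ = (4, 3, 1, 2): 25 + 13 + 15 + 9 = 62
σ = (4, 3, 2, 1): 25 + 13 + 2 + (-1) = 39
Optimal value attained by: σ = (1, 2, 4, 3).
Answer: det⊕(A) = 84; verdict: NONSINGULAR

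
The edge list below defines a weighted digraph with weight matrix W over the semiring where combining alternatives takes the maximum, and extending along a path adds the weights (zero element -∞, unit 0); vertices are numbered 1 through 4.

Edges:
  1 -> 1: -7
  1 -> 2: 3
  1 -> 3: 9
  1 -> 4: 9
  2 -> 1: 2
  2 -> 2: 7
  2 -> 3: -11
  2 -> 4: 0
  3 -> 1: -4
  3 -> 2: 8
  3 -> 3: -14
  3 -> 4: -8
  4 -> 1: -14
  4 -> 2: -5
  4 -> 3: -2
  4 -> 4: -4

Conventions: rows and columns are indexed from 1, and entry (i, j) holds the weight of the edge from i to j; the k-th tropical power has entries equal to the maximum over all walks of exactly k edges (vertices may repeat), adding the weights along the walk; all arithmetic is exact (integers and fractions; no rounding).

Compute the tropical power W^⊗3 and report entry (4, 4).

W^⊗2:
  [5, 17, 7, 5]
  [9, 14, 11, 11]
  [10, 15, 5, 8]
  [-3, 6, -5, -5]
W^⊗3:
  [19, 24, 14, 17]
  [16, 21, 18, 18]
  [17, 22, 19, 19]
  [8, 13, 6, 6]
Key observation: the optimum is the walk 4->2->1->4, with weight (-5) + 2 + 9 = 6.
Optimal value attained by: walk 4->2->1->4.
Answer: (W^⊗3)[4][4] = 6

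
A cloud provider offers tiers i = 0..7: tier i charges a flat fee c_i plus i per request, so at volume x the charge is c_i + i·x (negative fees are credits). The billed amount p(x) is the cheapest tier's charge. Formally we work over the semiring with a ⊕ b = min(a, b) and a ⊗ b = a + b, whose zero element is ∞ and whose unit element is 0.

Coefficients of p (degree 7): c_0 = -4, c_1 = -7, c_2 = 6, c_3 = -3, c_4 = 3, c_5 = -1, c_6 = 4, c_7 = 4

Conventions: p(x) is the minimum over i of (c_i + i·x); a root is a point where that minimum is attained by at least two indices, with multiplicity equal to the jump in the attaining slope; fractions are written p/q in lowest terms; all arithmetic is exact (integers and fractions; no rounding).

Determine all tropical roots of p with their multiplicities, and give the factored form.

hull edge (i=0, c=-4) to (i=1, c=-7): slope -3, span 1
hull edge (i=1, c=-7) to (i=5, c=-1): slope 3/2, span 4
hull edge (i=5, c=-1) to (i=7, c=4): slope 5/2, span 2
Factored form: p(x) = 4 ⊗ (x ⊕ (-5/2)) ⊗ (x ⊕ (-5/2)) ⊗ (x ⊕ (-3/2)) ⊗ (x ⊕ (-3/2)) ⊗ (x ⊕ (-3/2)) ⊗ (x ⊕ (-3/2)) ⊗ (x ⊕ 3)
Answer: roots = -5/2 (mult 2), -3/2 (mult 4), 3 (mult 1)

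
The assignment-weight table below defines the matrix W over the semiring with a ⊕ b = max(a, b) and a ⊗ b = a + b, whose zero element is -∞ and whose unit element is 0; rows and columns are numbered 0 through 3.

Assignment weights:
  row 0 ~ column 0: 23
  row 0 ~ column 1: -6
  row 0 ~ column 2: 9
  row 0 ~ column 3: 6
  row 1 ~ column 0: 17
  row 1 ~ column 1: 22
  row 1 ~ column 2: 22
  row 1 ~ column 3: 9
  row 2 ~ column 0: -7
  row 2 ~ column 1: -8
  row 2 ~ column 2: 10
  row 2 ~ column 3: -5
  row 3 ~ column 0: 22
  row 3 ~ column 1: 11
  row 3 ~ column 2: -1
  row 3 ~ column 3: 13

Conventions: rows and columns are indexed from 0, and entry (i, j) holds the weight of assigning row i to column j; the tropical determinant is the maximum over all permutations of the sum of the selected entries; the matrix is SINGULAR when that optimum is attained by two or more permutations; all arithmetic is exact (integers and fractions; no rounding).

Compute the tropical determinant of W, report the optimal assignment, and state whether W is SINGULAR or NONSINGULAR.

σ = (0, 1, 2, 3): 23 + 22 + 10 + 13 = 68
σ = (0, 1, 3, 2): 23 + 22 + (-5) + (-1) = 39
σ = (0, 2, 1, 3): 23 + 22 + (-8) + 13 = 50
σ = (0, 2, 3, 1): 23 + 22 + (-5) + 11 = 51
σ = (0, 3, 1, 2): 23 + 9 + (-8) + (-1) = 23
σ = (0, 3, 2, 1): 23 + 9 + 10 + 11 = 53
σ = (1, 0, 2, 3): (-6) + 17 + 10 + 13 = 34
σ = (1, 0, 3, 2): (-6) + 17 + (-5) + (-1) = 5
σ = (1, 2, 0, 3): (-6) + 22 + (-7) + 13 = 22
σ = (1, 2, 3, 0): (-6) + 22 + (-5) + 22 = 33
σ = (1, 3, 0, 2): (-6) + 9 + (-7) + (-1) = -5
σ = (1, 3, 2, 0): (-6) + 9 + 10 + 22 = 35
σ = (2, 0, 1, 3): 9 + 17 + (-8) + 13 = 31
σ = (2, 0, 3, 1): 9 + 17 + (-5) + 11 = 32
σ = (2, 1, 0, 3): 9 + 22 + (-7) + 13 = 37
σ = (2, 1, 3, 0): 9 + 22 + (-5) + 22 = 48
σ = (2, 3, 0, 1): 9 + 9 + (-7) + 11 = 22
σ = (2, 3, 1, 0): 9 + 9 + (-8) + 22 = 32
σ = (3, 0, 1, 2): 6 + 17 + (-8) + (-1) = 14
σ = (3, 0, 2, 1): 6 + 17 + 10 + 11 = 44
σ = (3, 1, 0, 2): 6 + 22 + (-7) + (-1) = 20
σ = (3, 1, 2, 0): 6 + 22 + 10 + 22 = 60
σ = (3, 2, 0, 1): 6 + 22 + (-7) + 11 = 32
σ = (3, 2, 1, 0): 6 + 22 + (-8) + 22 = 42
Optimal value attained by: σ = (0, 1, 2, 3).
Answer: det⊕(W) = 68; verdict: NONSINGULAR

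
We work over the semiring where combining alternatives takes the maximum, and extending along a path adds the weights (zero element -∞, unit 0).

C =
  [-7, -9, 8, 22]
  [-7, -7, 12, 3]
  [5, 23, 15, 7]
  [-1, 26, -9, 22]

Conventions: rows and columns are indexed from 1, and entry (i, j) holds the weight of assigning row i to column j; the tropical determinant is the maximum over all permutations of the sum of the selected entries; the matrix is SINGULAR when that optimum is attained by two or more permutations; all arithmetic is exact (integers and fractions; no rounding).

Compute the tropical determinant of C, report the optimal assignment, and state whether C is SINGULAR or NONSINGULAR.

σ = (1, 2, 3, 4): (-7) + (-7) + 15 + 22 = 23
σ = (1, 2, 4, 3): (-7) + (-7) + 7 + (-9) = -16
σ = (1, 3, 2, 4): (-7) + 12 + 23 + 22 = 50
σ = (1, 3, 4, 2): (-7) + 12 + 7 + 26 = 38
σ = (1, 4, 2, 3): (-7) + 3 + 23 + (-9) = 10
σ = (1, 4, 3, 2): (-7) + 3 + 15 + 26 = 37
σ = (2, 1, 3, 4): (-9) + (-7) + 15 + 22 = 21
σ = (2, 1, 4, 3): (-9) + (-7) + 7 + (-9) = -18
σ = (2, 3, 1, 4): (-9) + 12 + 5 + 22 = 30
σ = (2, 3, 4, 1): (-9) + 12 + 7 + (-1) = 9
σ = (2, 4, 1, 3): (-9) + 3 + 5 + (-9) = -10
σ = (2, 4, 3, 1): (-9) + 3 + 15 + (-1) = 8
σ = (3, 1, 2, 4): 8 + (-7) + 23 + 22 = 46
σ = (3, 1, 4, 2): 8 + (-7) + 7 + 26 = 34
σ = (3, 2, 1, 4): 8 + (-7) + 5 + 22 = 28
σ = (3, 2, 4, 1): 8 + (-7) + 7 + (-1) = 7
σ = (3, 4, 1, 2): 8 + 3 + 5 + 26 = 42
σ = (3, 4, 2, 1): 8 + 3 + 23 + (-1) = 33
σ = (4, 1, 2, 3): 22 + (-7) + 23 + (-9) = 29
σ = (4, 1, 3, 2): 22 + (-7) + 15 + 26 = 56
σ = (4, 2, 1, 3): 22 + (-7) + 5 + (-9) = 11
σ = (4, 2, 3, 1): 22 + (-7) + 15 + (-1) = 29
σ = (4, 3, 1, 2): 22 + 12 + 5 + 26 = 65
σ = (4, 3, 2, 1): 22 + 12 + 23 + (-1) = 56
Optimal value attained by: σ = (4, 3, 1, 2).
Answer: det⊕(C) = 65; verdict: NONSINGULAR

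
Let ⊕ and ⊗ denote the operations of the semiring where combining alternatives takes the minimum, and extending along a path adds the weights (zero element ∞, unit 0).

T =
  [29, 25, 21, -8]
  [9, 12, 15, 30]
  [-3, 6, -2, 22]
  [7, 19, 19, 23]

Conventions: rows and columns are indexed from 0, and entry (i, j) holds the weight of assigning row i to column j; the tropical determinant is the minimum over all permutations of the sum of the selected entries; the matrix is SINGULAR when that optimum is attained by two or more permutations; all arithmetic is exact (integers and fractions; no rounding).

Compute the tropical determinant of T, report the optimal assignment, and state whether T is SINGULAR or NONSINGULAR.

σ = (0, 1, 2, 3): 29 + 12 + (-2) + 23 = 62
σ = (0, 1, 3, 2): 29 + 12 + 22 + 19 = 82
σ = (0, 2, 1, 3): 29 + 15 + 6 + 23 = 73
σ = (0, 2, 3, 1): 29 + 15 + 22 + 19 = 85
σ = (0, 3, 1, 2): 29 + 30 + 6 + 19 = 84
σ = (0, 3, 2, 1): 29 + 30 + (-2) + 19 = 76
σ = (1, 0, 2, 3): 25 + 9 + (-2) + 23 = 55
σ = (1, 0, 3, 2): 25 + 9 + 22 + 19 = 75
σ = (1, 2, 0, 3): 25 + 15 + (-3) + 23 = 60
σ = (1, 2, 3, 0): 25 + 15 + 22 + 7 = 69
σ = (1, 3, 0, 2): 25 + 30 + (-3) + 19 = 71
σ = (1, 3, 2, 0): 25 + 30 + (-2) + 7 = 60
σ = (2, 0, 1, 3): 21 + 9 + 6 + 23 = 59
σ = (2, 0, 3, 1): 21 + 9 + 22 + 19 = 71
σ = (2, 1, 0, 3): 21 + 12 + (-3) + 23 = 53
σ = (2, 1, 3, 0): 21 + 12 + 22 + 7 = 62
σ = (2, 3, 0, 1): 21 + 30 + (-3) + 19 = 67
σ = (2, 3, 1, 0): 21 + 30 + 6 + 7 = 64
σ = (3, 0, 1, 2): (-8) + 9 + 6 + 19 = 26
σ = (3, 0, 2, 1): (-8) + 9 + (-2) + 19 = 18
σ = (3, 1, 0, 2): (-8) + 12 + (-3) + 19 = 20
σ = (3, 1, 2, 0): (-8) + 12 + (-2) + 7 = 9
σ = (3, 2, 0, 1): (-8) + 15 + (-3) + 19 = 23
σ = (3, 2, 1, 0): (-8) + 15 + 6 + 7 = 20
Optimal value attained by: σ = (3, 1, 2, 0).
Answer: det⊕(T) = 9; verdict: NONSINGULAR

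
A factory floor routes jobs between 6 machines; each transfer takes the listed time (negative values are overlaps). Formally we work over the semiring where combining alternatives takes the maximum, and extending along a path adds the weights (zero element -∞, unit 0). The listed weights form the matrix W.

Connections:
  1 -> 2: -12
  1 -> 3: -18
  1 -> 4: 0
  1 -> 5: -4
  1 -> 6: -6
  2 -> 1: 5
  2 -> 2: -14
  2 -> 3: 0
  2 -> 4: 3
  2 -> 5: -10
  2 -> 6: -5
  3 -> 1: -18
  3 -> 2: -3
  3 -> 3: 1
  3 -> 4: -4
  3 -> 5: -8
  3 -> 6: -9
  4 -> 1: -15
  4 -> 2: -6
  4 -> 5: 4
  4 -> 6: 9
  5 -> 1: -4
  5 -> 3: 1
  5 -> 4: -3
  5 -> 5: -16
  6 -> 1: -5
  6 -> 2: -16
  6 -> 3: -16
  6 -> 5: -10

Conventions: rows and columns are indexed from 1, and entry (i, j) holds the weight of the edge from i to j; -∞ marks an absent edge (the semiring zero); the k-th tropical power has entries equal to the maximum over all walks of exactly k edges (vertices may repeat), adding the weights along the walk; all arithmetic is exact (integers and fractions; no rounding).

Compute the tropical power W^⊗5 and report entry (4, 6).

W^⊗2:
  [-7, -6, -3, -7, 4, 9]
  [-9, -3, 1, 5, 7, 12]
  [2, -2, 2, 0, 0, 5]
  [4, -7, 5, 1, -1, -11]
  [-17, -2, 2, -3, 1, 6]
  [-11, -17, -9, -5, -9, -11]
W^⊗3:
  [4, -6, 5, 1, -1, 2]
  [7, -1, 8, 4, 9, 14]
  [3, -1, 3, 2, 4, 9]
  [-2, 2, 6, 4, 5, 10]
  [3, -1, 3, 1, 1, 6]
  [-12, -11, -8, -11, -1, 4]
W^⊗4:
  [-1, 2, 6, 4, 5, 10]
  [9, 5, 10, 7, 8, 13]
  [4, 0, 5, 3, 6, 11]
  [7, 3, 7, 5, 8, 13]
  [4, 0, 4, 3, 5, 10]
  [-1, -11, 0, -4, -6, -2]
W^⊗5:
  [7, 3, 7, 5, 8, 13]
  [10, 7, 11, 9, 11, 16]
  [6, 2, 7, 4, 7, 12]
  [8, 4, 9, 7, 9, 14]
  [5, 1, 6, 4, 7, 12]
  [-6, -3, 1, -1, 0, 5]
Key observation: the optimum is the walk 4->5->3->2->4->6, with weight 4 + 1 + (-3) + 3 + 9 = 14.
Optimal value attained by: walk 4->5->3->2->4->6.
Answer: (W^⊗5)[4][6] = 14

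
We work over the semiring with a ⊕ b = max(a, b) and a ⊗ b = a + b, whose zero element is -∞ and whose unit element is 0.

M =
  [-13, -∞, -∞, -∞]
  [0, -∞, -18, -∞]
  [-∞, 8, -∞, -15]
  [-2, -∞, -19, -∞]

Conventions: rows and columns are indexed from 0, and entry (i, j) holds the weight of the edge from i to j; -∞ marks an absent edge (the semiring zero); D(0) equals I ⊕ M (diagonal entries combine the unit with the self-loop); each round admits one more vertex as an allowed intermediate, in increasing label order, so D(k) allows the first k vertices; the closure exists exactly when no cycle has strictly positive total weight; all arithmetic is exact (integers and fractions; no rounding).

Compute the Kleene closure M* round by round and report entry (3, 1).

D(0):
  [0, -∞, -∞, -∞]
  [0, 0, -18, -∞]
  [-∞, 8, 0, -15]
  [-2, -∞, -19, 0]
D(1):
  [0, -∞, -∞, -∞]
  [0, 0, -18, -∞]
  [-∞, 8, 0, -15]
  [-2, -∞, -19, 0]
D(2):
  [0, -∞, -∞, -∞]
  [0, 0, -18, -∞]
  [8, 8, 0, -15]
  [-2, -∞, -19, 0]
D(3):
  [0, -∞, -∞, -∞]
  [0, 0, -18, -33]
  [8, 8, 0, -15]
  [-2, -11, -19, 0]
D(4):
  [0, -∞, -∞, -∞]
  [0, 0, -18, -33]
  [8, 8, 0, -15]
  [-2, -11, -19, 0]
Answer: M*[3][1] = -11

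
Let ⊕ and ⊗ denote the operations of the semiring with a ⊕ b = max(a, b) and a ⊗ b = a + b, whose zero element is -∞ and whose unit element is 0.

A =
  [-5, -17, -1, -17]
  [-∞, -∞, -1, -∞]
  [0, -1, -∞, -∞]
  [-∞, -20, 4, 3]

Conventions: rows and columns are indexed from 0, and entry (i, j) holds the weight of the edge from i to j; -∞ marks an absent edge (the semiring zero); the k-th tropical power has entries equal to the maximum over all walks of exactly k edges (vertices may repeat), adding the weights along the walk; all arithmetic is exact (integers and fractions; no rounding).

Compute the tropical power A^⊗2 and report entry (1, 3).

A^⊗2:
  [-1, -2, -6, -14]
  [-1, -2, -∞, -∞]
  [-5, -17, -1, -17]
  [4, 3, 7, 6]
Key observation: no walk of exactly 2 edges connects these vertices, so the entry is the semiring zero.
Answer: (A^⊗2)[1][3] = -∞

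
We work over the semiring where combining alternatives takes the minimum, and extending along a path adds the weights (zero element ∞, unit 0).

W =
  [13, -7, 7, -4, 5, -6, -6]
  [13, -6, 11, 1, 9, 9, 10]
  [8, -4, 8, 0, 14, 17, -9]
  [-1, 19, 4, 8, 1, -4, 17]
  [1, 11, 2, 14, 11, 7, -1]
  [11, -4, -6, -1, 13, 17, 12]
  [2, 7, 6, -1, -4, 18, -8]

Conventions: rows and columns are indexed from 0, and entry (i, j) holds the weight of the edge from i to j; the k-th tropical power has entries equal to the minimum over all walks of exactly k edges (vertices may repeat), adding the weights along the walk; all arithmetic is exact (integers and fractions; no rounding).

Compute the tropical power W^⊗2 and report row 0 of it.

W^⊗2:
  [-5, -13, -12, -7, -10, -8, -14]
  [0, -12, 3, -5, 2, -3, 2]
  [-7, -10, -3, -10, -13, -4, -17]
  [2, -8, -10, -5, 4, -7, -7]
  [1, -6, 1, -3, -5, -5, -9]
  [-2, -10, 2, -6, 0, -5, -15]
  [-6, -5, -2, -9, -12, -5, -16]
Answer: row 0 of W^⊗2 = [-5, -13, -12, -7, -10, -8, -14]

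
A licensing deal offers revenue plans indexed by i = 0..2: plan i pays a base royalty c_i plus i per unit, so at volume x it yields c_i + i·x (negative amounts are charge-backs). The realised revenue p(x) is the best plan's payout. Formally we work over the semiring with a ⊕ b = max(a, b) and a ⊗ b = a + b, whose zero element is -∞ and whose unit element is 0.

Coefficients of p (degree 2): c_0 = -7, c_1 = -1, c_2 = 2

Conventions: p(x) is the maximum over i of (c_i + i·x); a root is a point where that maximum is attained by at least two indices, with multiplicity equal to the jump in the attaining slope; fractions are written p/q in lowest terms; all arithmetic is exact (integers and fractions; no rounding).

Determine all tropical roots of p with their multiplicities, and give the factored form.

hull edge (i=0, c=-7) to (i=1, c=-1): slope 6, span 1
hull edge (i=1, c=-1) to (i=2, c=2): slope 3, span 1
Factored form: p(x) = 2 ⊗ (x ⊕ (-6)) ⊗ (x ⊕ (-3))
Answer: roots = -6 (mult 1), -3 (mult 1)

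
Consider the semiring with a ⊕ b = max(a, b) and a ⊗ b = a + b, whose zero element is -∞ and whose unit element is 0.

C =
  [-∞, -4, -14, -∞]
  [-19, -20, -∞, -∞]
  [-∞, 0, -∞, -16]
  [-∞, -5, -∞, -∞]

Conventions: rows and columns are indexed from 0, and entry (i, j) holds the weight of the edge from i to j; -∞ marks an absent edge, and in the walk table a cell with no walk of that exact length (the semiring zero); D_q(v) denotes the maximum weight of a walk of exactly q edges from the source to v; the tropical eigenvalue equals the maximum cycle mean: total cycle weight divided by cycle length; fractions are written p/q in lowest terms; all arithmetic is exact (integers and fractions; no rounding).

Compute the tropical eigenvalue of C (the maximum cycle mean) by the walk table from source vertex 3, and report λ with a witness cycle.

q=0: [-∞, -∞, -∞, 0]
q=1: [-∞, -5, -∞, -∞]
q=2: [-24, -25, -∞, -∞]
q=3: [-44, -28, -38, -∞]
q=4: [-47, -38, -58, -54]
Optimal cycle mean attained by: cycle 0->2->1->0, total (-14) + 0 + (-19), length 3.
Answer: λ = -11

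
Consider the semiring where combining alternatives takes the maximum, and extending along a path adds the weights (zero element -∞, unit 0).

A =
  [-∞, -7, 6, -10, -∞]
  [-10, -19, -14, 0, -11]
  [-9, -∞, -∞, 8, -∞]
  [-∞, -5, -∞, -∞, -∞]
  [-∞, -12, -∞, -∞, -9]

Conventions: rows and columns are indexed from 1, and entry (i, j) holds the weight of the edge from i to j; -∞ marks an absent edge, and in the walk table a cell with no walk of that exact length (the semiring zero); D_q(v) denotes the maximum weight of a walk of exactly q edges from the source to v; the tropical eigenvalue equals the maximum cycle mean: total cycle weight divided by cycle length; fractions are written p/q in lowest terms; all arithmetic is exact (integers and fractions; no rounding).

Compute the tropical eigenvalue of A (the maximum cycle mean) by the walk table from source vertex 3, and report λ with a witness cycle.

q=0: [-∞, -∞, 0, -∞, -∞]
q=1: [-9, -∞, -∞, 8, -∞]
q=2: [-∞, 3, -3, -19, -∞]
q=3: [-7, -16, -11, 5, -8]
q=4: [-20, 0, -1, -3, -17]
q=5: [-10, -8, -14, 7, -11]
Optimal cycle mean attained by: cycle 1->3->4->2->1, total 6 + 8 + (-5) + (-10), length 4.
Answer: λ = -1/4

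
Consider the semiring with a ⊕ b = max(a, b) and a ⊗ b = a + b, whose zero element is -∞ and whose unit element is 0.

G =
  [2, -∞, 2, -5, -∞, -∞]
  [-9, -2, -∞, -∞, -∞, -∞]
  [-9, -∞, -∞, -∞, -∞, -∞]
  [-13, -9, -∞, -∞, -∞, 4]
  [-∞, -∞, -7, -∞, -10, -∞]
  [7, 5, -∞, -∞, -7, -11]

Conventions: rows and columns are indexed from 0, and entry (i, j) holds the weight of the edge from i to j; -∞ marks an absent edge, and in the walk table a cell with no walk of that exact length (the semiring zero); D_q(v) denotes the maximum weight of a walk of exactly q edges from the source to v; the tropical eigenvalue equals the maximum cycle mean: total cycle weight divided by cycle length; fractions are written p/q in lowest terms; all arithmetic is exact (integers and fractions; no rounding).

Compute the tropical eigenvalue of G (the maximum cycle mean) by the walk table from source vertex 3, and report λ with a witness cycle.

q=0: [-∞, -∞, -∞, 0, -∞, -∞]
q=1: [-13, -9, -∞, -∞, -∞, 4]
q=2: [11, 9, -11, -18, -3, -7]
q=3: [13, 7, 13, 6, -13, -14]
q=4: [15, 5, 15, 8, -21, 10]
q=5: [17, 15, 17, 10, 3, 12]
q=6: [19, 17, 19, 12, 5, 14]
Optimal cycle mean attained by: cycle 0->0, total 2, length 1.
Answer: λ = 2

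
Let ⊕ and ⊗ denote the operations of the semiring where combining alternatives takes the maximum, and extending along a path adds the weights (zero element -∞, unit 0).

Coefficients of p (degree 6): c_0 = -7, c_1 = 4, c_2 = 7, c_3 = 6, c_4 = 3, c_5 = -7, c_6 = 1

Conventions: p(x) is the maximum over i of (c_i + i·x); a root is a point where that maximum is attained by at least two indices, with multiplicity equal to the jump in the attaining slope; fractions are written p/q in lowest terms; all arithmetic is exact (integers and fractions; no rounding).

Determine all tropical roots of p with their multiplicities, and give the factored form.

hull edge (i=0, c=-7) to (i=1, c=4): slope 11, span 1
hull edge (i=1, c=4) to (i=2, c=7): slope 3, span 1
hull edge (i=2, c=7) to (i=3, c=6): slope -1, span 1
hull edge (i=3, c=6) to (i=6, c=1): slope -5/3, span 3
Factored form: p(x) = 1 ⊗ (x ⊕ (-11)) ⊗ (x ⊕ (-3)) ⊗ (x ⊕ 1) ⊗ (x ⊕ 5/3) ⊗ (x ⊕ 5/3) ⊗ (x ⊕ 5/3)
Answer: roots = -11 (mult 1), -3 (mult 1), 1 (mult 1), 5/3 (mult 3)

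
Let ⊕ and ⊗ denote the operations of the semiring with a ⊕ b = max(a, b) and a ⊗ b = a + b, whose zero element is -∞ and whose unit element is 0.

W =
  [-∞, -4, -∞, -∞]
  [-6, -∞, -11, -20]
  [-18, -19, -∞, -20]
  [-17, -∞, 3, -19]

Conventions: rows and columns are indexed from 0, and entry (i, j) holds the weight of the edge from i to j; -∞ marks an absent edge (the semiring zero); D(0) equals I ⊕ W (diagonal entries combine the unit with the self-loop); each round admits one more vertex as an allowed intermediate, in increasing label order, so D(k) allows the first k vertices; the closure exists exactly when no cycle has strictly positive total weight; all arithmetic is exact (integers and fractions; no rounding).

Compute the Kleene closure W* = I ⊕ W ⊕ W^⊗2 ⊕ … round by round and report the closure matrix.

D(0):
  [0, -4, -∞, -∞]
  [-6, 0, -11, -20]
  [-18, -19, 0, -20]
  [-17, -∞, 3, 0]
D(1):
  [0, -4, -∞, -∞]
  [-6, 0, -11, -20]
  [-18, -19, 0, -20]
  [-17, -21, 3, 0]
D(2):
  [0, -4, -15, -24]
  [-6, 0, -11, -20]
  [-18, -19, 0, -20]
  [-17, -21, 3, 0]
D(3):
  [0, -4, -15, -24]
  [-6, 0, -11, -20]
  [-18, -19, 0, -20]
  [-15, -16, 3, 0]
D(4):
  [0, -4, -15, -24]
  [-6, 0, -11, -20]
  [-18, -19, 0, -20]
  [-15, -16, 3, 0]
Answer: W* = [[0, -4, -15, -24], [-6, 0, -11, -20], [-18, -19, 0, -20], [-15, -16, 3, 0]]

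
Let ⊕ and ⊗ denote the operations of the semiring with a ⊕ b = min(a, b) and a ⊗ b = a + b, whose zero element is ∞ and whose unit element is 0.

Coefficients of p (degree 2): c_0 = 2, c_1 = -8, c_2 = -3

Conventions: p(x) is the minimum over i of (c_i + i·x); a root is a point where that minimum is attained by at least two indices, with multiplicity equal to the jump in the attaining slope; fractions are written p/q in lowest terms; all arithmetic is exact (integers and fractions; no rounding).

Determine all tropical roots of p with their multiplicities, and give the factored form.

hull edge (i=0, c=2) to (i=1, c=-8): slope -10, span 1
hull edge (i=1, c=-8) to (i=2, c=-3): slope 5, span 1
Factored form: p(x) = -3 ⊗ (x ⊕ (-5)) ⊗ (x ⊕ 10)
Answer: roots = -5 (mult 1), 10 (mult 1)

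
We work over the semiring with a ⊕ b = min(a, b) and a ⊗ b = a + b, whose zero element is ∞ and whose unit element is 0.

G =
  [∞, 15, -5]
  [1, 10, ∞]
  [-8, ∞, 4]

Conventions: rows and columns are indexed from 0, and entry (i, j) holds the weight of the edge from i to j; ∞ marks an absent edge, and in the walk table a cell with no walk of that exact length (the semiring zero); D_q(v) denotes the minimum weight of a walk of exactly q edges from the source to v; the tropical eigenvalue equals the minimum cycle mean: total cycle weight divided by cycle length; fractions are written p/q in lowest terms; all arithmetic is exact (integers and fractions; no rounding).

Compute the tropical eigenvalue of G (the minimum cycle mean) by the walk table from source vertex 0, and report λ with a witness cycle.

q=0: [0, ∞, ∞]
q=1: [∞, 15, -5]
q=2: [-13, 25, -1]
q=3: [-9, 2, -18]
Optimal cycle mean attained by: cycle 0->2->0, total (-5) + (-8), length 2.
Answer: λ = -13/2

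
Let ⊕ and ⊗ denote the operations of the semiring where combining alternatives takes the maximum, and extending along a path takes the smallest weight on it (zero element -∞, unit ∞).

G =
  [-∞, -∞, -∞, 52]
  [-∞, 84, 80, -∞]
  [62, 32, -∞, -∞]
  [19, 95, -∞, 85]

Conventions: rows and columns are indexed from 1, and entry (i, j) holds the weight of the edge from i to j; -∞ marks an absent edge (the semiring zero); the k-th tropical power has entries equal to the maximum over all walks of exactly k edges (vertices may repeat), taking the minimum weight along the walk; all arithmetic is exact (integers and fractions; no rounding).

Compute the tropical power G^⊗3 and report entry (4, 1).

G^⊗2:
  [19, 52, -∞, 52]
  [62, 84, 80, -∞]
  [-∞, 32, 32, 52]
  [19, 85, 80, 85]
G^⊗3:
  [19, 52, 52, 52]
  [62, 84, 80, 52]
  [32, 52, 32, 52]
  [62, 85, 80, 85]
Key observation: the optimum is the walk 4->2->3->1, with weight 95 min 80 min 62 = 62.
Optimal value attained by: walk 4->2->3->1.
Answer: (G^⊗3)[4][1] = 62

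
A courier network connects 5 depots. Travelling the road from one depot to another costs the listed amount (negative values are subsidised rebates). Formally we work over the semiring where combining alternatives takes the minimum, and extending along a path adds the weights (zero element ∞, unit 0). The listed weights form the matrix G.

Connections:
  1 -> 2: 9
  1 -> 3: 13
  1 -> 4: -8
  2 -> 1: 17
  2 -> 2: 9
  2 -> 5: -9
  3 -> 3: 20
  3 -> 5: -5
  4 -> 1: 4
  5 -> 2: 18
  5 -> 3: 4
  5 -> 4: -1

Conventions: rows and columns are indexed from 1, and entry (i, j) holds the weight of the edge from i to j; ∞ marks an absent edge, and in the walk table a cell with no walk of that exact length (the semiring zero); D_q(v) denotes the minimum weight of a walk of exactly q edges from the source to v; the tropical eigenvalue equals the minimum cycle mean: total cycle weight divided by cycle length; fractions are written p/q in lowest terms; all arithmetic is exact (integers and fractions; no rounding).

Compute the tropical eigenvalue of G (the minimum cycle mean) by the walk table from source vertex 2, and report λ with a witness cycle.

q=0: [∞, 0, ∞, ∞, ∞]
q=1: [17, 9, ∞, ∞, -9]
q=2: [26, 9, -5, -10, 0]
q=3: [-6, 18, 4, -1, -10]
q=4: [3, 3, -6, -14, -1]
q=5: [-10, 12, 3, -5, -11]
Optimal cycle mean attained by: cycle 1->4->1, total (-8) + 4, length 2.
Answer: λ = -2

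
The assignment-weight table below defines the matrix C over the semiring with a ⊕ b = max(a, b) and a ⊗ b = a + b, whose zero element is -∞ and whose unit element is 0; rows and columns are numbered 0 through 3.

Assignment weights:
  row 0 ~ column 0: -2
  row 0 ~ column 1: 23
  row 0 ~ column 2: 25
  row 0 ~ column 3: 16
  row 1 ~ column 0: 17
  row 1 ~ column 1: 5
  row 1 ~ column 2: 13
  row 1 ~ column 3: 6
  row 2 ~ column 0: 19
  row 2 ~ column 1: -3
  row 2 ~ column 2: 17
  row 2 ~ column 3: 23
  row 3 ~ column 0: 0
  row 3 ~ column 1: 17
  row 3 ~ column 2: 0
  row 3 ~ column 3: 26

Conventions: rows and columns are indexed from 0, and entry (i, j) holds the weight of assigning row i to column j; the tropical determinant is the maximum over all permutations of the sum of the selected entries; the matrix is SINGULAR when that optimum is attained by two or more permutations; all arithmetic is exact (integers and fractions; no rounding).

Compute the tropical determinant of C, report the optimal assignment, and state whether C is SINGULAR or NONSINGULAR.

σ = (0, 1, 2, 3): (-2) + 5 + 17 + 26 = 46
σ = (0, 1, 3, 2): (-2) + 5 + 23 + 0 = 26
σ = (0, 2, 1, 3): (-2) + 13 + (-3) + 26 = 34
σ = (0, 2, 3, 1): (-2) + 13 + 23 + 17 = 51
σ = (0, 3, 1, 2): (-2) + 6 + (-3) + 0 = 1
σ = (0, 3, 2, 1): (-2) + 6 + 17 + 17 = 38
σ = (1, 0, 2, 3): 23 + 17 + 17 + 26 = 83
σ = (1, 0, 3, 2): 23 + 17 + 23 + 0 = 63
σ = (1, 2, 0, 3): 23 + 13 + 19 + 26 = 81
σ = (1, 2, 3, 0): 23 + 13 + 23 + 0 = 59
σ = (1, 3, 0, 2): 23 + 6 + 19 + 0 = 48
σ = (1, 3, 2, 0): 23 + 6 + 17 + 0 = 46
σ = (2, 0, 1, 3): 25 + 17 + (-3) + 26 = 65
σ = (2, 0, 3, 1): 25 + 17 + 23 + 17 = 82
σ = (2, 1, 0, 3): 25 + 5 + 19 + 26 = 75
σ = (2, 1, 3, 0): 25 + 5 + 23 + 0 = 53
σ = (2, 3, 0, 1): 25 + 6 + 19 + 17 = 67
σ = (2, 3, 1, 0): 25 + 6 + (-3) + 0 = 28
σ = (3, 0, 1, 2): 16 + 17 + (-3) + 0 = 30
σ = (3, 0, 2, 1): 16 + 17 + 17 + 17 = 67
σ = (3, 1, 0, 2): 16 + 5 + 19 + 0 = 40
σ = (3, 1, 2, 0): 16 + 5 + 17 + 0 = 38
σ = (3, 2, 0, 1): 16 + 13 + 19 + 17 = 65
σ = (3, 2, 1, 0): 16 + 13 + (-3) + 0 = 26
Optimal value attained by: σ = (1, 0, 2, 3).
Answer: det⊕(C) = 83; verdict: NONSINGULAR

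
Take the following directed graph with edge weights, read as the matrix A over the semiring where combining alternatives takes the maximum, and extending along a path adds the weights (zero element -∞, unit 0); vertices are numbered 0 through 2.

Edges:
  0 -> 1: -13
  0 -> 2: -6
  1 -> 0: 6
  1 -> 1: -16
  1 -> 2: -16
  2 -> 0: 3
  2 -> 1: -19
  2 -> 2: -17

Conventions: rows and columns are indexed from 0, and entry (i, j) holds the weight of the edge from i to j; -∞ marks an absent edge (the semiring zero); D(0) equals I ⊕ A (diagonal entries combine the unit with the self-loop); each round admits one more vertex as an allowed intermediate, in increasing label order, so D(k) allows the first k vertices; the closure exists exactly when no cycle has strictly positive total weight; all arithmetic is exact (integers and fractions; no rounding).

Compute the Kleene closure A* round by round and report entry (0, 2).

D(0):
  [0, -13, -6]
  [6, 0, -16]
  [3, -19, 0]
D(1):
  [0, -13, -6]
  [6, 0, 0]
  [3, -10, 0]
D(2):
  [0, -13, -6]
  [6, 0, 0]
  [3, -10, 0]
D(3):
  [0, -13, -6]
  [6, 0, 0]
  [3, -10, 0]
Answer: A*[0][2] = -6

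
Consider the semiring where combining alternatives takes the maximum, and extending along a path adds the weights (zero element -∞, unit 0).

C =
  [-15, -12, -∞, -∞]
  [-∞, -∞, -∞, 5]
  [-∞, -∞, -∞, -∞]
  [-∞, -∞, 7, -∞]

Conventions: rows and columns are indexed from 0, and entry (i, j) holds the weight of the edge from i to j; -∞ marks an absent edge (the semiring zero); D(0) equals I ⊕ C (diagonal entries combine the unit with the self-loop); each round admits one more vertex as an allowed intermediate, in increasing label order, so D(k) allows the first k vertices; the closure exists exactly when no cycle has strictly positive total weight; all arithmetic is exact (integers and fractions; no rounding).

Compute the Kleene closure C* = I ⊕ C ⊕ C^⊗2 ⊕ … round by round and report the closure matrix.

D(0):
  [0, -12, -∞, -∞]
  [-∞, 0, -∞, 5]
  [-∞, -∞, 0, -∞]
  [-∞, -∞, 7, 0]
D(1):
  [0, -12, -∞, -∞]
  [-∞, 0, -∞, 5]
  [-∞, -∞, 0, -∞]
  [-∞, -∞, 7, 0]
D(2):
  [0, -12, -∞, -7]
  [-∞, 0, -∞, 5]
  [-∞, -∞, 0, -∞]
  [-∞, -∞, 7, 0]
D(3):
  [0, -12, -∞, -7]
  [-∞, 0, -∞, 5]
  [-∞, -∞, 0, -∞]
  [-∞, -∞, 7, 0]
D(4):
  [0, -12, 0, -7]
  [-∞, 0, 12, 5]
  [-∞, -∞, 0, -∞]
  [-∞, -∞, 7, 0]
Answer: C* = [[0, -12, 0, -7], [-∞, 0, 12, 5], [-∞, -∞, 0, -∞], [-∞, -∞, 7, 0]]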